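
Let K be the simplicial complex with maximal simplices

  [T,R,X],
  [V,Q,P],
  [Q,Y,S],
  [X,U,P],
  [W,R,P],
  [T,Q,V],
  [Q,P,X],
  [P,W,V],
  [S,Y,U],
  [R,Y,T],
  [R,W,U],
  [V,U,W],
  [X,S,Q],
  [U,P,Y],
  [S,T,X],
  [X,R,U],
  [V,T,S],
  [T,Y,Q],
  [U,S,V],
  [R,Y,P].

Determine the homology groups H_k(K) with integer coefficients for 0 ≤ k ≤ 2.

Order the vertices as P < Q < R < S < T < U < V < W < X < Y. Listing each simplex with vertices in this order, K has dimension 2 with simplices:

  0-simplices (10): P, Q, R, S, T, U, V, W, X, Y
  1-simplices (30): PQ, PR, PU, PV, PW, PX, PY, QS, QT, QV, QX, QY, RT, RU, RW, RX, RY, ST, SU, SV, SX, SY, TV, TX, TY, UV, UW, UX, UY, VW
  2-simplices (20): PQV, PQX, PRW, PRY, PUX, PUY, PVW, QSX, QSY, QTV, QTY, RTX, RTY, RUW, RUX, STV, STX, SUV, SUY, UVW

giving chain groups C_0 ≅ Z^10, C_1 ≅ Z^30, C_2 ≅ Z^20.

∂_1: C_1 → C_0 maps an edge to its endpoints' difference, ∂[p,q] = q − p. For instance
  ∂RY = Y − R.
As a 10×30 matrix over Z this has rank 9, with invariant factors (1,1,1,1,1,1,1,1,1).

∂_2: C_2 → C_1 sends each 2-simplex [p,q,r] to [q,r] − [p,r] + [p,q]. For instance
  ∂RTX = TX − RX + RT,
  ∂QTY = TY − QY + QT.
As a 30×20 matrix over Z this has rank 20, with invariant factors (1,1,1,1,1,1,1,1,1,1,1,1,1,1,1,1,1,1,1,2).

Reading off H_k = ker ∂_k / im ∂_{k+1}:

  H_0: rank C_0 − rank ∂_1 = 10 − 9 = 1, and the invariant factors of ∂_1 are all 1, so H_0 ≅ Z.
  H_1: rank ker ∂_1 − rank ∂_2 = (30 − 9) − 20 = 1, and ∂_2 has invariant factor 2 > 1, so H_1 ≅ Z × Z/2.
  H_2: rank ker ∂_2 − rank ∂_3 = (20 − 20) − 0 = 0, and there is no ∂_3, so H_2 ≅ 0.

(K is a triangulation of the Klein bottle.)

H_0 = Z,  H_1 = Z × Z/2,  H_2 = 0.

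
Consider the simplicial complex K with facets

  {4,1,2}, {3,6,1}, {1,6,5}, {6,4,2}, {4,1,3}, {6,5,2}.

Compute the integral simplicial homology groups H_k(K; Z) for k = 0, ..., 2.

Fix the vertex order 1 < 2 < 3 < 4 < 5 < 6 and write every simplex with vertices in increasing order. Then dim K = 2 and the simplices of K are:

  0-simplices (6): [1], [2], [3], [4], [5], [6]
  1-simplices (12): [1,2], [1,3], [1,4], [1,5], [1,6], [2,4], [2,5], [2,6], [3,4], [3,6], [4,6], [5,6]
  2-simplices (6): [1,2,4], [1,3,4], [1,3,6], [1,5,6], [2,4,6], [2,5,6]

giving chain groups C_0 ≅ Z^6, C_1 ≅ Z^12, C_2 ≅ Z^6.

Boundary ∂_1: C_1 → C_0 is given by ∂[p,q] = [q] − [p]. For instance
  ∂[4,6] = [6] − [4].
The 6×12 boundary matrix has rank 5 and Smith normal form diag(1,1,1,1,1).

∂_2: C_2 → C_1 maps a triangle to the signed sum of its edges. For instance
  ∂[1,3,4] = [3,4] − [1,4] + [1,3],
  ∂[1,5,6] = [5,6] − [1,6] + [1,5].
As a 12×6 matrix over Z this has rank 6, with invariant factors (1,1,1,1,1,1).

Computing H_k = (kernel of ∂_k) / (image of ∂_{k+1}):

  H_0: rank C_0 − rank ∂_1 = 6 − 5 = 1, and the invariant factors of ∂_1 are all 1, so H_0 ≅ Z.
  H_1: rank ker ∂_1 − rank ∂_2 = (12 − 5) − 6 = 1, and the invariant factors of ∂_2 are all 1, so H_1 ≅ Z.
  H_2: rank ker ∂_2 − rank ∂_3 = (6 − 6) − 0 = 0, and there is no ∂_3, so H_2 ≅ 0.

H_0 = Z,  H_1 = Z,  H_2 = 0.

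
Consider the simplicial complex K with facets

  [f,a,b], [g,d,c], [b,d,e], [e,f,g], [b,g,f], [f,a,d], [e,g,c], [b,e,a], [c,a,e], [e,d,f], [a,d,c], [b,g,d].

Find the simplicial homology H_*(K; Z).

H_0 ≅ Z,  H_1 ≅ Z/2,  H_2 = 0.

Order the vertices as a < b < c < d < e < f < g. Listing each simplex with vertices in this order, K has dimension 2 with simplices:

  0-simplices (7): a, b, c, d, e, f, g
  1-simplices (18): ab, ac, ad, ae, af, bd, be, bf, bg, cd, ce, cg, de, df, dg, ef, eg, fg
  2-simplices (12): abe, abf, acd, ace, adf, bde, bdg, bfg, cdg, ceg, def, efg

so the chain groups are C_0 ≅ Z^7, C_1 ≅ Z^18, C_2 ≅ Z^12.

∂_1: C_1 → C_0 is given by ∂[p,q] = [q] − [p]. For instance
  ∂df = f − d.
The resulting 7×18 matrix has rank 6, and its Smith normal form has invariant factors (1,1,1,1,1,1).

Boundary ∂_2: C_2 → C_1 acts by ∂[p,q,r] = [q,r] − [p,r] + [p,q]. For instance
  ∂ceg = eg − cg + ce,
  ∂abe = be − ae + ab.
The 18×12 boundary matrix has rank 12 and Smith normal form diag(1,1,1,1,1,1,1,1,1,1,1,2).

Computing H_k = (kernel of ∂_k) / (image of ∂_{k+1}):

  H_0: rank C_0 − rank ∂_1 = 7 − 6 = 1, and the invariant factors of ∂_1 are all 1, so H_0 ≅ Z.
  H_1: rank ker ∂_1 − rank ∂_2 = (18 − 6) − 12 = 0, and ∂_2 has invariant factor 2 > 1, so H_1 ≅ Z/2.
  H_2: rank ker ∂_2 − rank ∂_3 = (12 − 12) − 0 = 0, and there is no ∂_3, so H_2 ≅ 0.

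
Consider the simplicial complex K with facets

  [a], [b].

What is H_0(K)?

H_0 ≅ Z^2.

K has 2 vertices.
rank ∂_0 = 0, rank ∂_1 = 0 ⇒ b_0 = 2 − 0 − 0 = 2. So H_0 ≅ Z^2.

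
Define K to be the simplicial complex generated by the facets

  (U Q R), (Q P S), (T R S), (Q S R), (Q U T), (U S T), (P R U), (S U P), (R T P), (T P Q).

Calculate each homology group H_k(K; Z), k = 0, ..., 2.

H_0 ≅ Z,  H_1 ≅ Z/2,  H_2 = 0.

K has 6 vertices, 15 edges, 10 triangles.
rank ∂_0 = 0, rank ∂_1 = 5 ⇒ b_0 = 6 − 0 − 5 = 1; all invariant factors of ∂_1 are 1 so no torsion. So H_0 = Z.
rank ∂_1 = 5, rank ∂_2 = 10 ⇒ b_1 = 15 − 5 − 10 = 0; ∂_2 has invariant factor(s) [2] giving torsion. So H_1 = Z/2.
rank ∂_2 = 10, rank ∂_3 = 0 ⇒ b_2 = 10 − 10 − 0 = 0. So H_2 = 0.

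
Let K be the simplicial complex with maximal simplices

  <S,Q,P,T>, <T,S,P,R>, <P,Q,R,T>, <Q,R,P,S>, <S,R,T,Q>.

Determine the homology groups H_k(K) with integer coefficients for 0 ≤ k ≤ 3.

Order the vertices as P < Q < R < S < T. Listing each simplex with vertices in this order, K has dimension 3 with simplices:

  0-simplices (5): P, Q, R, S, T
  1-simplices (10): PQ, PR, PS, PT, QR, QS, QT, RS, RT, ST
  2-simplices (10): PQR, PQS, PQT, PRS, PRT, PST, QRS, QRT, QST, RST
  3-simplices (5): PQRS, PQRT, PQST, PRST, QRST

Hence C_0 ≅ Z^5, C_1 ≅ Z^10, C_2 ≅ Z^10, C_3 ≅ Z^5.

The boundary map ∂_1: C_1 → C_0 maps an edge to its endpoints' difference, ∂[p,q] = q − p. For instance
  ∂QS = S − Q.
The 5×10 boundary matrix has rank 4 and Smith normal form diag(1,1,1,1).

∂_2: C_2 → C_1 maps a triangle to the signed sum of its edges. For instance
  ∂QST = ST − QT + QS,
  ∂PRT = RT − PT + PR.
The 10×10 boundary matrix has rank 6 and Smith normal form diag(1,1,1,1,1,1).

∂_3: C_3 → C_2 sends each 3-simplex σ to the alternating sum Σ_i (−1)^i (σ with its i-th vertex removed). For instance
  ∂PRST = RST − PST + PRT − PRS,
  ∂PQRS = QRS − PRS + PQS − PQR.
This gives a 10×5 integer matrix of rank 4; reducing to Smith normal form yields diagonal entries (1,1,1,1).

From H_k ≅ ker(∂_k) / im(∂_{k+1}) we obtain:

  H_0: rank C_0 − rank ∂_1 = 5 − 4 = 1, and the invariant factors of ∂_1 are all 1, so H_0 = Z.
  H_1: rank ker ∂_1 − rank ∂_2 = (10 − 4) − 6 = 0, and the invariant factors of ∂_2 are all 1, so H_1 = 0.
  H_2: rank ker ∂_2 − rank ∂_3 = (10 − 6) − 4 = 0, and the invariant factors of ∂_3 are all 1, so H_2 = 0.
  H_3: rank ker ∂_3 − rank ∂_4 = (5 − 4) − 0 = 1, and there is no ∂_4, so H_3 = Z.

As a check, the Euler characteristic is 5 − 10 + 10 − 5 = 0, which agrees with 1 − 0 + 0 − 1 = 0.

H_0 = Z,  H_1 = 0,  H_2 = 0,  H_3 = Z.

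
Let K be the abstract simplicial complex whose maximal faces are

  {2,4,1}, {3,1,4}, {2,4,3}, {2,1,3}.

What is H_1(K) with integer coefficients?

Take the total order 1 < 2 < 3 < 4 on the vertex set. Then K (dimension 2) consists of the simplices:

  0-simplices (4): [1], [2], [3], [4]
  1-simplices (6): [1,2], [1,3], [1,4], [2,3], [2,4], [3,4]
  2-simplices (4): [1,2,3], [1,2,4], [1,3,4], [2,3,4]

so the chain groups are C_0 ≅ Z^4, C_1 ≅ Z^6, C_2 ≅ Z^4.

The boundary map ∂_1: C_1 → C_0 sends each edge [p,q] (with p < q) to q − p.
The resulting 4×6 matrix has rank 3, and its Smith normal form has invariant factors (1,1,1).

Boundary ∂_2: C_2 → C_1 maps a triangle to the signed sum of its edges. For instance
  ∂[2,3,4] = [3,4] − [2,4] + [2,3],
  ∂[1,2,3] = [2,3] − [1,3] + [1,2].
As a 6×4 matrix over Z this has rank 3, with invariant factors (1,1,1).

From H_k ≅ ker(∂_k) / im(∂_{k+1}) we obtain:

  H_1: rank ker ∂_1 − rank ∂_2 = (6 − 3) − 3 = 0, and the invariant factors of ∂_2 are all 1, so H_1 = 0.

H_1 ≅ 0.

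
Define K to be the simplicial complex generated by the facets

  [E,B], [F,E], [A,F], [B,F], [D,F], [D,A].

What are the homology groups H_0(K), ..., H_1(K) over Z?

H_0 = Z,  H_1 = Z^2.

Order the vertices as A < B < D < E < F. Listing each simplex with vertices in this order, K has dimension 1 with simplices:

  0-simplices (5): A, B, D, E, F
  1-simplices (6): AD, AF, BE, BF, DF, EF

so the chain groups are C_0 ≅ Z^5, C_1 ≅ Z^6.

The boundary map ∂_1: C_1 → C_0 is given by ∂[p,q] = [q] − [p].
The resulting 5×6 matrix has rank 4, and its Smith normal form has invariant factors (1,1,1,1).

Computing H_k = (kernel of ∂_k) / (image of ∂_{k+1}):

  H_0: rank C_0 − rank ∂_1 = 5 − 4 = 1, and the invariant factors of ∂_1 are all 1, so H_0 ≅ Z.
  H_1: rank ker ∂_1 − rank ∂_2 = (6 − 4) − 0 = 2, and there is no ∂_2, so H_1 ≅ Z^2.

As a check, the Euler characteristic is 5 − 6 = -1, which agrees with 1 − 2 = -1.
(K is a triangulation of a wedge of 2 circles.)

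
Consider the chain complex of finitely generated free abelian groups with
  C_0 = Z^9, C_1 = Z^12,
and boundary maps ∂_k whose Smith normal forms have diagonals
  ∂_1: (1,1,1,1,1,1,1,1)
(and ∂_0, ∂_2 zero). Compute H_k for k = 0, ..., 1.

H_0 = Z,  H_1 = Z^4.

H_0: b_0 = 9 − 0 − 8 = 1; torsion from ∂_1 factors > 1: none. So H_0 = Z.
H_1: b_1 = 12 − 8 − 0 = 4; torsion from ∂_2 factors > 1: none. So H_1 = Z^4.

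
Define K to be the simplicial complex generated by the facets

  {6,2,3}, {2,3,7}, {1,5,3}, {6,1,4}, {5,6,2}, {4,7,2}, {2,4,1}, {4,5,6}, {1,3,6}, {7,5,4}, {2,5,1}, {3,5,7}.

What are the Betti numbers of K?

b_0 = 1, b_1 = 0, b_2 = 0.

Fix the vertex order 1 < 2 < 3 < 4 < 5 < 6 < 7 and write every simplex with vertices in increasing order. Then dim K = 2 and the simplices of K are:

  0-simplices (7): [1], [2], [3], [4], [5], [6], [7]
  1-simplices (18): [1,2], [1,3], [1,4], [1,5], [1,6], [2,3], [2,4], [2,5], [2,6], [2,7], [3,5], [3,6], [3,7], [4,5], [4,6], [4,7], [5,6], [5,7]
  2-simplices (12): [1,2,4], [1,2,5], [1,3,5], [1,3,6], [1,4,6], [2,3,6], [2,3,7], [2,4,7], [2,5,6], [3,5,7], [4,5,6], [4,5,7]

giving chain groups C_0 ≅ Z^7, C_1 ≅ Z^18, C_2 ≅ Z^12.

Boundary ∂_1: C_1 → C_0 is given by ∂[p,q] = [q] − [p].
This gives a 7×18 integer matrix of rank 6; reducing to Smith normal form yields diagonal entries (1,1,1,1,1,1).

The boundary map ∂_2: C_2 → C_1 acts by ∂[p,q,r] = [q,r] − [p,r] + [p,q]. For instance
  ∂[4,5,6] = [5,6] − [4,6] + [4,5],
  ∂[1,3,6] = [3,6] − [1,6] + [1,3].
As a 18×12 matrix over Z this has rank 12, with invariant factors (1,1,1,1,1,1,1,1,1,1,1,2).

Now H_k = ker ∂_k / im ∂_{k+1}, so:

  H_0: rank C_0 − rank ∂_1 = 7 − 6 = 1, and the invariant factors of ∂_1 are all 1, so H_0 ≅ Z.
  H_1: rank ker ∂_1 − rank ∂_2 = (18 − 6) − 12 = 0, and ∂_2 has invariant factor 2 > 1, so H_1 ≅ Z/2Z.
  H_2: rank ker ∂_2 − rank ∂_3 = (12 − 12) − 0 = 0, and there is no ∂_3, so H_2 ≅ 0.

As a check, the Euler characteristic is 7 − 18 + 12 = 1, which agrees with 1 − 0 + 0 = 1.

Hence the Betti numbers are b_0 = 1, b_1 = 0, b_2 = 0.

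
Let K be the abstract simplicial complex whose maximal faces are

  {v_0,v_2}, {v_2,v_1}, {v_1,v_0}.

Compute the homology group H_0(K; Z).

We work with the vertex ordering v_0 < v_1 < v_2. The simplices of K, each written with vertices in increasing order, are:

  0-simplices (3): [v_0], [v_1], [v_2]
  1-simplices (3): [v_0,v_1], [v_0,v_2], [v_1,v_2]

Hence C_0 ≅ Z^3, C_1 ≅ Z^3.

Boundary ∂_1: C_1 → C_0 maps an edge to its endpoints' difference, ∂[p,q] = q − p.
As a 3×3 matrix over Z this has rank 2, with invariant factors (1,1).

Now H_k = ker ∂_k / im ∂_{k+1}, so:

  H_0: rank C_0 − rank ∂_1 = 3 − 2 = 1, and the invariant factors of ∂_1 are all 1, so H_0 = Z.

H_0 = Z.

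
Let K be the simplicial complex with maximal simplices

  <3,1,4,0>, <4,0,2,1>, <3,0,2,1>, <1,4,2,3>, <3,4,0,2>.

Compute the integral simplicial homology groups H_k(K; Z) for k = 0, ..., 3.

Take the total order 0 < 1 < 2 < 3 < 4 on the vertex set. Then K (dimension 3) consists of the simplices:

  0-simplices (5): [0], [1], [2], [3], [4]
  1-simplices (10): [0,1], [0,2], [0,3], [0,4], [1,2], [1,3], [1,4], [2,3], [2,4], [3,4]
  2-simplices (10): [0,1,2], [0,1,3], [0,1,4], [0,2,3], [0,2,4], [0,3,4], [1,2,3], [1,2,4], [1,3,4], [2,3,4]
  3-simplices (5): [0,1,2,3], [0,1,2,4], [0,1,3,4], [0,2,3,4], [1,2,3,4]

Hence C_0 ≅ Z^5, C_1 ≅ Z^10, C_2 ≅ Z^10, C_3 ≅ Z^5.

The boundary map ∂_1: C_1 → C_0 maps an edge to its endpoints' difference, ∂[p,q] = q − p. For instance
  ∂[3,4] = [4] − [3].
This gives a 5×10 integer matrix of rank 4; reducing to Smith normal form yields diagonal entries (1,1,1,1).

∂_2: C_2 → C_1 sends each 2-simplex [p,q,r] to [q,r] − [p,r] + [p,q]. For instance
  ∂[2,3,4] = [3,4] − [2,4] + [2,3],
  ∂[0,1,2] = [1,2] − [0,2] + [0,1].
The resulting 10×10 matrix has rank 6, and its Smith normal form has invariant factors (1,1,1,1,1,1).

The boundary map ∂_3: C_3 → C_2 sends each 3-simplex σ to the alternating sum Σ_i (−1)^i (σ with its i-th vertex removed). For instance
  ∂[1,2,3,4] = [2,3,4] − [1,3,4] + [1,2,4] − [1,2,3],
  ∂[0,1,2,4] = [1,2,4] − [0,2,4] + [0,1,4] − [0,1,2].
The resulting 10×5 matrix has rank 4, and its Smith normal form has invariant factors (1,1,1,1).

Now H_k = ker ∂_k / im ∂_{k+1}, so:

  H_0: rank C_0 − rank ∂_1 = 5 − 4 = 1, and the invariant factors of ∂_1 are all 1, so H_0 ≅ Z.
  H_1: rank ker ∂_1 − rank ∂_2 = (10 − 4) − 6 = 0, and the invariant factors of ∂_2 are all 1, so H_1 ≅ 0.
  H_2: rank ker ∂_2 − rank ∂_3 = (10 − 6) − 4 = 0, and the invariant factors of ∂_3 are all 1, so H_2 ≅ 0.
  H_3: rank ker ∂_3 − rank ∂_4 = (5 − 4) − 0 = 1, and there is no ∂_4, so H_3 ≅ Z.

H_0 = Z,  H_1 = 0,  H_2 = 0,  H_3 = Z.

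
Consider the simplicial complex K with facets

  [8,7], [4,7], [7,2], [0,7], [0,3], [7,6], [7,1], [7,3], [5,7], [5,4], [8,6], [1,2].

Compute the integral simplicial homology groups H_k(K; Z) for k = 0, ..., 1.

H_0 = Z,  H_1 = Z^4.

Take the total order 0 < 1 < 2 < 3 < 4 < 5 < 6 < 7 < 8 on the vertex set. Then K (dimension 1) consists of the simplices:

  0-simplices (9): [0], [1], [2], [3], [4], [5], [6], [7], [8]
  1-simplices (12): [0,3], [0,7], [1,2], [1,7], [2,7], [3,7], [4,5], [4,7], [5,7], [6,7], [6,8], [7,8]

giving chain groups C_0 ≅ Z^9, C_1 ≅ Z^12.

Boundary ∂_1: C_1 → C_0 is given by ∂[p,q] = [q] − [p]. For instance
  ∂[4,5] = [5] − [4].
This gives a 9×12 integer matrix of rank 8; reducing to Smith normal form yields diagonal entries (1,1,1,1,1,1,1,1).

From H_k ≅ ker(∂_k) / im(∂_{k+1}) we obtain:

  H_0: rank C_0 − rank ∂_1 = 9 − 8 = 1, and the invariant factors of ∂_1 are all 1, so H_0 = Z.
  H_1: rank ker ∂_1 − rank ∂_2 = (12 − 8) − 0 = 4, and there is no ∂_2, so H_1 = Z^4.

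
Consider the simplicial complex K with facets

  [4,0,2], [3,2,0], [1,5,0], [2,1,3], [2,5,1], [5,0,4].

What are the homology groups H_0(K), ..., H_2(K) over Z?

K has 6 vertices, 12 edges, 6 triangles.
rank ∂_0 = 0, rank ∂_1 = 5 ⇒ b_0 = 6 − 0 − 5 = 1; all invariant factors of ∂_1 are 1 so no torsion. So H_0 = Z.
rank ∂_1 = 5, rank ∂_2 = 6 ⇒ b_1 = 12 − 5 − 6 = 1; all invariant factors of ∂_2 are 1 so no torsion. So H_1 = Z.
rank ∂_2 = 6, rank ∂_3 = 0 ⇒ b_2 = 6 − 6 − 0 = 0. So H_2 = 0.

H_0 = Z,  H_1 = Z,  H_2 = 0.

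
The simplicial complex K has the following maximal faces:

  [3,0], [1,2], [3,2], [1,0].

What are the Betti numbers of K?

We work with the vertex ordering 0 < 1 < 2 < 3. The simplices of K, each written with vertices in increasing order, are:

  0-simplices (4): [0], [1], [2], [3]
  1-simplices (4): [0,1], [0,3], [1,2], [2,3]

so the chain groups are C_0 ≅ Z^4, C_1 ≅ Z^4.

∂_1: C_1 → C_0 sends each edge [p,q] (with p < q) to q − p. For instance
  ∂[0,3] = [3] − [0].
This gives a 4×4 integer matrix of rank 3; reducing to Smith normal form yields diagonal entries (1,1,1).

From H_k ≅ ker(∂_k) / im(∂_{k+1}) we obtain:

  H_0: rank C_0 − rank ∂_1 = 4 − 3 = 1, and the invariant factors of ∂_1 are all 1, so H_0 ≅ Z.
  H_1: rank ker ∂_1 − rank ∂_2 = (4 − 3) − 0 = 1, and there is no ∂_2, so H_1 ≅ Z.

Hence the Betti numbers are b_0 = 1, b_1 = 1.

b_0 = 1, b_1 = 1.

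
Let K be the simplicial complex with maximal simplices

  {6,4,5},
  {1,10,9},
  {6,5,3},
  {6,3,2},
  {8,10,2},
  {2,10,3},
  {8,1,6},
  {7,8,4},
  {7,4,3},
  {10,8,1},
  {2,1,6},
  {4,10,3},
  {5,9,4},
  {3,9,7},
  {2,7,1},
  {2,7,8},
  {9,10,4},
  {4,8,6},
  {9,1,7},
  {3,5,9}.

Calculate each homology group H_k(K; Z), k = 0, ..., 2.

H_0 = Z,  H_1 = Z ⊕ Z/2,  H_2 = 0.

We work with the vertex ordering 1 < 2 < 3 < 4 < 5 < 6 < 7 < 8 < 9 < 10. The simplices of K, each written with vertices in increasing order, are:

  0-simplices (10): [1], [2], [3], [4], [5], [6], [7], [8], [9], [10]
  1-simplices (30): (30 of them)
  2-simplices (20): (20 of them)

so the chain groups are C_0 ≅ Z^10, C_1 ≅ Z^30, C_2 ≅ Z^20.

The boundary map ∂_1: C_1 → C_0 sends each edge [p,q] (with p < q) to q − p. For instance
  ∂[4,9] = [9] − [4].
As a 10×30 matrix over Z this has rank 9, with invariant factors (1,1,1,1,1,1,1,1,1).

The boundary map ∂_2: C_2 → C_1 acts by ∂[p,q,r] = [q,r] − [p,r] + [p,q]. For instance
  ∂[4,6,8] = [6,8] − [4,8] + [4,6],
  ∂[3,4,7] = [4,7] − [3,7] + [3,4].
The resulting 30×20 matrix has rank 20, and its Smith normal form has invariant factors (1,1,1,1,1,1,1,1,1,1,1,1,1,1,1,1,1,1,1,2).

Computing H_k = (kernel of ∂_k) / (image of ∂_{k+1}):

  H_0: rank C_0 − rank ∂_1 = 10 − 9 = 1, and the invariant factors of ∂_1 are all 1, so H_0 = Z.
  H_1: rank ker ∂_1 − rank ∂_2 = (30 − 9) − 20 = 1, and ∂_2 has invariant factor 2 > 1, so H_1 = Z ⊕ Z/2.
  H_2: rank ker ∂_2 − rank ∂_3 = (20 − 20) − 0 = 0, and there is no ∂_3, so H_2 = 0.

(K is a triangulation of the Klein bottle.)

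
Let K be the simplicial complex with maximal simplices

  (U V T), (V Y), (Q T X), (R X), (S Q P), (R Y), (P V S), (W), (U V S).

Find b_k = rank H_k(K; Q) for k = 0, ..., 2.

b_0 = 2, b_1 = 2, b_2 = 0.

Take the total order P < Q < R < S < T < U < V < W < X < Y on the vertex set. Then K (dimension 2) consists of the simplices:

  0-simplices (10): P, Q, R, S, T, U, V, W, X, Y
  1-simplices (15): PQ, PS, PV, QS, QT, QX, RX, RY, SU, SV, TU, TV, TX, UV, VY
  2-simplices (5): PQS, PSV, QTX, SUV, TUV

so the chain groups are C_0 ≅ Z^10, C_1 ≅ Z^15, C_2 ≅ Z^5.

The boundary map ∂_1: C_1 → C_0 maps an edge to its endpoints' difference, ∂[p,q] = q − p.
As a 10×15 matrix over Z this has rank 8, with invariant factors (1,1,1,1,1,1,1,1).

∂_2: C_2 → C_1 sends each 2-simplex [p,q,r] to [q,r] − [p,r] + [p,q]. For instance
  ∂PQS = QS − PS + PQ,
  ∂TUV = UV − TV + TU.
As a 15×5 matrix over Z this has rank 5, with invariant factors (1,1,1,1,1).

From H_k ≅ ker(∂_k) / im(∂_{k+1}) we obtain:

  H_0: rank C_0 − rank ∂_1 = 10 − 8 = 2, and the invariant factors of ∂_1 are all 1, so H_0 = Z^2.
  H_1: rank ker ∂_1 − rank ∂_2 = (15 − 8) − 5 = 2, and the invariant factors of ∂_2 are all 1, so H_1 = Z^2.
  H_2: rank ker ∂_2 − rank ∂_3 = (5 − 5) − 0 = 0, and there is no ∂_3, so H_2 = 0.

As a check, the Euler characteristic is 10 − 15 + 5 = 0, which agrees with 2 − 2 + 0 = 0.

Hence the Betti numbers are b_0 = 2, b_1 = 2, b_2 = 0.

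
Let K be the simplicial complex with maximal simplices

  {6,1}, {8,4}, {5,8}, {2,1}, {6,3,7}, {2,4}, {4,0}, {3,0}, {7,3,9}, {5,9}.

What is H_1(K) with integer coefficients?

H_1 ≅ Z^2.

Order the vertices as 0 < 1 < 2 < 3 < 4 < 5 < 6 < 7 < 8 < 9. Listing each simplex with vertices in this order, K has dimension 2 with simplices:

  0-simplices (10): [0], [1], [2], [3], [4], [5], [6], [7], [8], [9]
  1-simplices (13): [0,3], [0,4], [1,2], [1,6], [2,4], [3,6], [3,7], [3,9], [4,8], [5,8], [5,9], [6,7], [7,9]
  2-simplices (2): [3,6,7], [3,7,9]

giving chain groups C_0 ≅ Z^10, C_1 ≅ Z^13, C_2 ≅ Z^2.

Boundary ∂_1: C_1 → C_0 is given by ∂[p,q] = [q] − [p].
The 10×13 boundary matrix has rank 9 and Smith normal form diag(1,1,1,1,1,1,1,1,1).

Boundary ∂_2: C_2 → C_1 maps a triangle to the signed sum of its edges. For instance
  ∂[3,7,9] = [7,9] − [3,9] + [3,7],
  ∂[3,6,7] = [6,7] − [3,7] + [3,6].
The resulting 13×2 matrix has rank 2, and its Smith normal form has invariant factors (1,1).

Computing H_k = (kernel of ∂_k) / (image of ∂_{k+1}):

  H_1: rank ker ∂_1 − rank ∂_2 = (13 − 9) − 2 = 2, and the invariant factors of ∂_2 are all 1, so H_1 ≅ Z^2.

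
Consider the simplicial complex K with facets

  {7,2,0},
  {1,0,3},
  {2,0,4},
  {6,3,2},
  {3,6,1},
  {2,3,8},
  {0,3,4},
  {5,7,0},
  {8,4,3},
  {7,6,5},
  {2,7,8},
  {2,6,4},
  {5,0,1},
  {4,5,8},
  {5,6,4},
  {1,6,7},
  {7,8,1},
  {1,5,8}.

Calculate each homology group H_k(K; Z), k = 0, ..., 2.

Order the vertices as 0 < 1 < 2 < 3 < 4 < 5 < 6 < 7 < 8. Listing each simplex with vertices in this order, K has dimension 2 with simplices:

  0-simplices (9): [0], [1], [2], [3], [4], [5], [6], [7], [8]
  1-simplices (27): (27 of them)
  2-simplices (18): [0,1,3], [0,1,5], [0,2,4], [0,2,7], [0,3,4], [0,5,7], [1,3,6], [1,5,8], [1,6,7], [1,7,8], [2,3,6], [2,3,8], [2,4,6], [2,7,8], [3,4,8], [4,5,6], [4,5,8], [5,6,7]

giving chain groups C_0 ≅ Z^9, C_1 ≅ Z^27, C_2 ≅ Z^18.

Boundary ∂_1: C_1 → C_0 is given by ∂[p,q] = [q] − [p].
The resulting 9×27 matrix has rank 8, and its Smith normal form has invariant factors (1,1,1,1,1,1,1,1).

Boundary ∂_2: C_2 → C_1 acts by ∂[p,q,r] = [q,r] − [p,r] + [p,q]. For instance
  ∂[0,2,4] = [2,4] − [0,4] + [0,2],
  ∂[2,3,6] = [3,6] − [2,6] + [2,3].
The 27×18 boundary matrix has rank 18 and Smith normal form diag(1,1,1,1,1,1,1,1,1,1,1,1,1,1,1,1,1,2).

Reading off H_k = ker ∂_k / im ∂_{k+1}:

  H_0: rank C_0 − rank ∂_1 = 9 − 8 = 1, and the invariant factors of ∂_1 are all 1, so H_0 ≅ Z.
  H_1: rank ker ∂_1 − rank ∂_2 = (27 − 8) − 18 = 1, and ∂_2 has invariant factor 2 > 1, so H_1 ≅ Z ⊕ Z_2.
  H_2: rank ker ∂_2 − rank ∂_3 = (18 − 18) − 0 = 0, and there is no ∂_3, so H_2 ≅ 0.

As a check, the Euler characteristic is 9 − 27 + 18 = 0, which agrees with 1 − 1 + 0 = 0.
(K is a triangulation of the Klein bottle.)

H_0 ≅ Z,  H_1 ≅ Z ⊕ Z_2,  H_2 = 0.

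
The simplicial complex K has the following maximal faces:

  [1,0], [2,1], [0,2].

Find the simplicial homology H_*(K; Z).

H_0 ≅ Z,  H_1 ≅ Z.

K has 3 vertices, 3 edges.
rank ∂_0 = 0, rank ∂_1 = 2 ⇒ b_0 = 3 − 0 − 2 = 1; all invariant factors of ∂_1 are 1 so no torsion. So H_0 ≅ Z.
rank ∂_1 = 2, rank ∂_2 = 0 ⇒ b_1 = 3 − 2 − 0 = 1. So H_1 ≅ Z.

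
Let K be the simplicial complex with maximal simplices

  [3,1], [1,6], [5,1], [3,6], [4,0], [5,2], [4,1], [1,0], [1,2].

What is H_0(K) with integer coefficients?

Fix the vertex order 0 < 1 < 2 < 3 < 4 < 5 < 6 and write every simplex with vertices in increasing order. Then dim K = 1 and the simplices of K are:

  0-simplices (7): [0], [1], [2], [3], [4], [5], [6]
  1-simplices (9): [0,1], [0,4], [1,2], [1,3], [1,4], [1,5], [1,6], [2,5], [3,6]

giving chain groups C_0 ≅ Z^7, C_1 ≅ Z^9.

Boundary ∂_1: C_1 → C_0 maps an edge to its endpoints' difference, ∂[p,q] = q − p. For instance
  ∂[1,5] = [5] − [1].
The 7×9 boundary matrix has rank 6 and Smith normal form diag(1,1,1,1,1,1).

From H_k ≅ ker(∂_k) / im(∂_{k+1}) we obtain:

  H_0: rank C_0 − rank ∂_1 = 7 − 6 = 1, and the invariant factors of ∂_1 are all 1, so H_0 ≅ Z.

H_0 ≅ Z.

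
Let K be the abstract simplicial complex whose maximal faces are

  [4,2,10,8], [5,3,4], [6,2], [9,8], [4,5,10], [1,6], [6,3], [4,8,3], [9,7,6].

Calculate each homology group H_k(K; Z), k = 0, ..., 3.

H_0 ≅ Z,  H_1 ≅ Z^2,  H_2 = 0,  H_3 = 0.

Fix the vertex order 1 < 2 < 3 < 4 < 5 < 6 < 7 < 8 < 9 < 10 and write every simplex with vertices in increasing order. Then dim K = 3 and the simplices of K are:

  0-simplices (10): [1], [2], [3], [4], [5], [6], [7], [8], [9], [10]
  1-simplices (18): [1,6], [2,4], [2,6], [2,8], [2,10], [3,4], [3,5], [3,6], [3,8], [4,5], [4,8], [4,10], [5,10], [6,7], [6,9], [7,9], [8,9], [8,10]
  2-simplices (8): [2,4,8], [2,4,10], [2,8,10], [3,4,5], [3,4,8], [4,5,10], [4,8,10], [6,7,9]
  3-simplices (1): [2,4,8,10]

giving chain groups C_0 ≅ Z^10, C_1 ≅ Z^18, C_2 ≅ Z^8, C_3 ≅ Z^1.

Boundary ∂_1: C_1 → C_0 is given by ∂[p,q] = [q] − [p].
The resulting 10×18 matrix has rank 9, and its Smith normal form has invariant factors (1,1,1,1,1,1,1,1,1).

∂_2: C_2 → C_1 acts by ∂[p,q,r] = [q,r] − [p,r] + [p,q]. For instance
  ∂[4,5,10] = [5,10] − [4,10] + [4,5],
  ∂[2,4,8] = [4,8] − [2,8] + [2,4].
The 18×8 boundary matrix has rank 7 and Smith normal form diag(1,1,1,1,1,1,1).

∂_3: C_3 → C_2 sends each 3-simplex σ to the alternating sum Σ_i (−1)^i (σ with its i-th vertex removed). For instance
  ∂[2,4,8,10] = [4,8,10] − [2,8,10] + [2,4,10] − [2,4,8].
The resulting 8×1 matrix has rank 1, and its Smith normal form has invariant factors (1).

Computing H_k = (kernel of ∂_k) / (image of ∂_{k+1}):

  H_0: rank C_0 − rank ∂_1 = 10 − 9 = 1, and the invariant factors of ∂_1 are all 1, so H_0 = Z.
  H_1: rank ker ∂_1 − rank ∂_2 = (18 − 9) − 7 = 2, and the invariant factors of ∂_2 are all 1, so H_1 = Z^2.
  H_2: rank ker ∂_2 − rank ∂_3 = (8 − 7) − 1 = 0, and the invariant factors of ∂_3 are all 1, so H_2 = 0.
  H_3: rank ker ∂_3 − rank ∂_4 = (1 − 1) − 0 = 0, and there is no ∂_4, so H_3 = 0.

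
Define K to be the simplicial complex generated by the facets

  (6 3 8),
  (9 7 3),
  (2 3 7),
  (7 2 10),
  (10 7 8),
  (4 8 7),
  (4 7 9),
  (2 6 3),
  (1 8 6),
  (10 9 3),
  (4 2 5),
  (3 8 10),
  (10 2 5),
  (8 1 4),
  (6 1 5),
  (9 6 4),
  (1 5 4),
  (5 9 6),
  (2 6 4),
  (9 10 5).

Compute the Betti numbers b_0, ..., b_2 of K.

Order the vertices as 1 < 2 < 3 < 4 < 5 < 6 < 7 < 8 < 9 < 10. Listing each simplex with vertices in this order, K has dimension 2 with simplices:

  0-simplices (10): [1], [2], [3], [4], [5], [6], [7], [8], [9], [10]
  1-simplices (30): (30 of them)
  2-simplices (20): (20 of them)

so the chain groups are C_0 ≅ Z^10, C_1 ≅ Z^30, C_2 ≅ Z^20.

∂_1: C_1 → C_0 maps an edge to its endpoints' difference, ∂[p,q] = q − p.
The 10×30 boundary matrix has rank 9 and Smith normal form diag(1,1,1,1,1,1,1,1,1).

The boundary map ∂_2: C_2 → C_1 acts by ∂[p,q,r] = [q,r] − [p,r] + [p,q]. For instance
  ∂[5,6,9] = [6,9] − [5,9] + [5,6],
  ∂[3,6,8] = [6,8] − [3,8] + [3,6].
The 30×20 boundary matrix has rank 20 and Smith normal form diag(1,1,1,1,1,1,1,1,1,1,1,1,1,1,1,1,1,1,1,2).

Reading off H_k = ker ∂_k / im ∂_{k+1}:

  H_0: rank C_0 − rank ∂_1 = 10 − 9 = 1, and the invariant factors of ∂_1 are all 1, so H_0 ≅ Z.
  H_1: rank ker ∂_1 − rank ∂_2 = (30 − 9) − 20 = 1, and ∂_2 has invariant factor 2 > 1, so H_1 ≅ Z ⊕ Z/2.
  H_2: rank ker ∂_2 − rank ∂_3 = (20 − 20) − 0 = 0, and there is no ∂_3, so H_2 ≅ 0.

Hence the Betti numbers are b_0 = 1, b_1 = 1, b_2 = 0.

b_0 = 1, b_1 = 1, b_2 = 0.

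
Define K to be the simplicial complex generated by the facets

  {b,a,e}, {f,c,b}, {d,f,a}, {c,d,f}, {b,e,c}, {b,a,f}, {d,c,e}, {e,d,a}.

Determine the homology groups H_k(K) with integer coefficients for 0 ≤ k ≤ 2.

We work with the vertex ordering a < b < c < d < e < f. The simplices of K, each written with vertices in increasing order, are:

  0-simplices (6): a, b, c, d, e, f
  1-simplices (12): ab, ad, ae, af, bc, be, bf, cd, ce, cf, de, df
  2-simplices (8): abe, abf, ade, adf, bce, bcf, cde, cdf

so the chain groups are C_0 ≅ Z^6, C_1 ≅ Z^12, C_2 ≅ Z^8.

Boundary ∂_1: C_1 → C_0 sends each edge [p,q] (with p < q) to q − p. For instance
  ∂ae = e − a.
This gives a 6×12 integer matrix of rank 5; reducing to Smith normal form yields diagonal entries (1,1,1,1,1).

∂_2: C_2 → C_1 maps a triangle to the signed sum of its edges. For instance
  ∂abe = be − ae + ab,
  ∂adf = df − af + ad.
The resulting 12×8 matrix has rank 7, and its Smith normal form has invariant factors (1,1,1,1,1,1,1).

Reading off H_k = ker ∂_k / im ∂_{k+1}:

  H_0: rank C_0 − rank ∂_1 = 6 − 5 = 1, and the invariant factors of ∂_1 are all 1, so H_0 ≅ Z.
  H_1: rank ker ∂_1 − rank ∂_2 = (12 − 5) − 7 = 0, and the invariant factors of ∂_2 are all 1, so H_1 ≅ 0.
  H_2: rank ker ∂_2 − rank ∂_3 = (8 − 7) − 0 = 1, and there is no ∂_3, so H_2 ≅ Z.

H_0 ≅ Z,  H_1 = 0,  H_2 ≅ Z.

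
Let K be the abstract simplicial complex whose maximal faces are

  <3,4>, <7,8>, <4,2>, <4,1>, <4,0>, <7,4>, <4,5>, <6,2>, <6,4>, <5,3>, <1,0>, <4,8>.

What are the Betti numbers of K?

Fix the vertex order 0 < 1 < 2 < 3 < 4 < 5 < 6 < 7 < 8 and write every simplex with vertices in increasing order. Then dim K = 1 and the simplices of K are:

  0-simplices (9): [0], [1], [2], [3], [4], [5], [6], [7], [8]
  1-simplices (12): [0,1], [0,4], [1,4], [2,4], [2,6], [3,4], [3,5], [4,5], [4,6], [4,7], [4,8], [7,8]

giving chain groups C_0 ≅ Z^9, C_1 ≅ Z^12.

Boundary ∂_1: C_1 → C_0 sends each edge [p,q] (with p < q) to q − p.
This gives a 9×12 integer matrix of rank 8; reducing to Smith normal form yields diagonal entries (1,1,1,1,1,1,1,1).

Reading off H_k = ker ∂_k / im ∂_{k+1}:

  H_0: rank C_0 − rank ∂_1 = 9 − 8 = 1, and the invariant factors of ∂_1 are all 1, so H_0 = Z.
  H_1: rank ker ∂_1 − rank ∂_2 = (12 − 8) − 0 = 4, and there is no ∂_2, so H_1 = Z^4.

Hence the Betti numbers are b_0 = 1, b_1 = 4.

b_0 = 1, b_1 = 4.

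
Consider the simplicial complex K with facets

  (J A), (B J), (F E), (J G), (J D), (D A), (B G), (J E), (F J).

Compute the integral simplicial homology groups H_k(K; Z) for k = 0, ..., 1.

H_0 = Z,  H_1 = Z^3.

Take the total order A < B < D < E < F < G < J on the vertex set. Then K (dimension 1) consists of the simplices:

  0-simplices (7): A, B, D, E, F, G, J
  1-simplices (9): AD, AJ, BG, BJ, DJ, EF, EJ, FJ, GJ

giving chain groups C_0 ≅ Z^7, C_1 ≅ Z^9.

Boundary ∂_1: C_1 → C_0 is given by ∂[p,q] = [q] − [p].
This gives a 7×9 integer matrix of rank 6; reducing to Smith normal form yields diagonal entries (1,1,1,1,1,1).

Reading off H_k = ker ∂_k / im ∂_{k+1}:

  H_0: rank C_0 − rank ∂_1 = 7 − 6 = 1, and the invariant factors of ∂_1 are all 1, so H_0 = Z.
  H_1: rank ker ∂_1 − rank ∂_2 = (9 − 6) − 0 = 3, and there is no ∂_2, so H_1 = Z^3.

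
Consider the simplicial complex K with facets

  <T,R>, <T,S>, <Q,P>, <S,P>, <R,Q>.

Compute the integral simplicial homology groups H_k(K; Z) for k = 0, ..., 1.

Fix the vertex order P < Q < R < S < T and write every simplex with vertices in increasing order. Then dim K = 1 and the simplices of K are:

  0-simplices (5): P, Q, R, S, T
  1-simplices (5): PQ, PS, QR, RT, ST

so the chain groups are C_0 ≅ Z^5, C_1 ≅ Z^5.

∂_1: C_1 → C_0 sends each edge [p,q] (with p < q) to q − p.
The 5×5 boundary matrix has rank 4 and Smith normal form diag(1,1,1,1).

From H_k ≅ ker(∂_k) / im(∂_{k+1}) we obtain:

  H_0: rank C_0 − rank ∂_1 = 5 − 4 = 1, and the invariant factors of ∂_1 are all 1, so H_0 ≅ Z.
  H_1: rank ker ∂_1 − rank ∂_2 = (5 − 4) − 0 = 1, and there is no ∂_2, so H_1 ≅ Z.

As a check, the Euler characteristic is 5 − 5 = 0, which agrees with 1 − 1 = 0.
(K is a triangulation of the circle S^1.)

H_0 ≅ Z,  H_1 ≅ Z.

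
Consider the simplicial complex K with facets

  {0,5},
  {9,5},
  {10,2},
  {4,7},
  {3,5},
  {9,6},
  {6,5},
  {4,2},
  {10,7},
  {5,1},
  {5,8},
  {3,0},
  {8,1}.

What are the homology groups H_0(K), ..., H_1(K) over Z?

Take the total order 0 < 1 < 2 < 3 < 4 < 5 < 6 < 7 < 8 < 9 < 10 on the vertex set. Then K (dimension 1) consists of the simplices:

  0-simplices (11): [0], [1], [2], [3], [4], [5], [6], [7], [8], [9], [10]
  1-simplices (13): [0,3], [0,5], [1,5], [1,8], [2,4], [2,10], [3,5], [4,7], [5,6], [5,8], [5,9], [6,9], [7,10]

giving chain groups C_0 ≅ Z^11, C_1 ≅ Z^13.

Boundary ∂_1: C_1 → C_0 is given by ∂[p,q] = [q] − [p]. For instance
  ∂[0,5] = [5] − [0].
This gives a 11×13 integer matrix of rank 9; reducing to Smith normal form yields diagonal entries (1,1,1,1,1,1,1,1,1).

Now H_k = ker ∂_k / im ∂_{k+1}, so:

  H_0: rank C_0 − rank ∂_1 = 11 − 9 = 2, and the invariant factors of ∂_1 are all 1, so H_0 = Z^2.
  H_1: rank ker ∂_1 − rank ∂_2 = (13 − 9) − 0 = 4, and there is no ∂_2, so H_1 = Z^4.

As a check, the Euler characteristic is 11 − 13 = -2, which agrees with 2 − 4 = -2.

H_0 = Z^2,  H_1 = Z^4.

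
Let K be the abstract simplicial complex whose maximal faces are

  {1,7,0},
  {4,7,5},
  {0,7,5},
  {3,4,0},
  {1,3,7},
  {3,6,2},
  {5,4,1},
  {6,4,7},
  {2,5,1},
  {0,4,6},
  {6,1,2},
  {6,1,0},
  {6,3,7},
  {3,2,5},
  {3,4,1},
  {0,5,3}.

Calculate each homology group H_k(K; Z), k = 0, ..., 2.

We work with the vertex ordering 0 < 1 < 2 < 3 < 4 < 5 < 6 < 7. The simplices of K, each written with vertices in increasing order, are:

  0-simplices (8): [0], [1], [2], [3], [4], [5], [6], [7]
  1-simplices (24): (24 of them)
  2-simplices (16): [0,1,6], [0,1,7], [0,3,4], [0,3,5], [0,4,6], [0,5,7], [1,2,5], [1,2,6], [1,3,4], [1,3,7], [1,4,5], [2,3,5], [2,3,6], [3,6,7], [4,5,7], [4,6,7]

Hence C_0 ≅ Z^8, C_1 ≅ Z^24, C_2 ≅ Z^16.

Boundary ∂_1: C_1 → C_0 maps an edge to its endpoints' difference, ∂[p,q] = q − p.
The resulting 8×24 matrix has rank 7, and its Smith normal form has invariant factors (1,1,1,1,1,1,1).

Boundary ∂_2: C_2 → C_1 acts by ∂[p,q,r] = [q,r] − [p,r] + [p,q]. For instance
  ∂[2,3,5] = [3,5] − [2,5] + [2,3],
  ∂[0,4,6] = [4,6] − [0,6] + [0,4].
This gives a 24×16 integer matrix of rank 15; reducing to Smith normal form yields diagonal entries (1,1,1,1,1,1,1,1,1,1,1,1,1,1,1).

Now H_k = ker ∂_k / im ∂_{k+1}, so:

  H_0: rank C_0 − rank ∂_1 = 8 − 7 = 1, and the invariant factors of ∂_1 are all 1, so H_0 = Z.
  H_1: rank ker ∂_1 − rank ∂_2 = (24 − 7) − 15 = 2, and the invariant factors of ∂_2 are all 1, so H_1 = Z^2.
  H_2: rank ker ∂_2 − rank ∂_3 = (16 − 15) − 0 = 1, and there is no ∂_3, so H_2 = Z.

As a check, the Euler characteristic is 8 − 24 + 16 = 0, which agrees with 1 − 2 + 1 = 0.
(K is a triangulation of the torus T^2.)

H_0 ≅ Z,  H_1 ≅ Z^2,  H_2 ≅ Z.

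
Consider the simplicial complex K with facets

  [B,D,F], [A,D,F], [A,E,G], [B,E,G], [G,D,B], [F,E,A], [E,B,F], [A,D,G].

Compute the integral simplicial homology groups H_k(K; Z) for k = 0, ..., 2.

H_0 ≅ Z,  H_1 = 0,  H_2 ≅ Z.

K has 6 vertices, 12 edges, 8 triangles.
rank ∂_0 = 0, rank ∂_1 = 5 ⇒ b_0 = 6 − 0 − 5 = 1; all invariant factors of ∂_1 are 1 so no torsion. So H_0 = Z.
rank ∂_1 = 5, rank ∂_2 = 7 ⇒ b_1 = 12 − 5 − 7 = 0; all invariant factors of ∂_2 are 1 so no torsion. So H_1 = 0.
rank ∂_2 = 7, rank ∂_3 = 0 ⇒ b_2 = 8 − 7 − 0 = 1. So H_2 = Z.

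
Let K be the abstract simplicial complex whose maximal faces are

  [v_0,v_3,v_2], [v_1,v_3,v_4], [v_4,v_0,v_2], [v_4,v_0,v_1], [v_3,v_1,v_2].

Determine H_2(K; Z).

H_2 = 0.

Fix the vertex order v_0 < v_1 < v_2 < v_3 < v_4 and write every simplex with vertices in increasing order. Then dim K = 2 and the simplices of K are:

  0-simplices (5): [v_0], [v_1], [v_2], [v_3], [v_4]
  1-simplices (10): [v_0,v_1], [v_0,v_2], [v_0,v_3], [v_0,v_4], [v_1,v_2], [v_1,v_3], [v_1,v_4], [v_2,v_3], [v_2,v_4], [v_3,v_4]
  2-simplices (5): [v_0,v_1,v_4], [v_0,v_2,v_3], [v_0,v_2,v_4], [v_1,v_2,v_3], [v_1,v_3,v_4]

so the chain groups are C_0 ≅ Z^5, C_1 ≅ Z^10, C_2 ≅ Z^5.

∂_1: C_1 → C_0 sends each edge [p,q] (with p < q) to q − p. For instance
  ∂[v_1,v_3] = [v_3] − [v_1].
As a 5×10 matrix over Z this has rank 4, with invariant factors (1,1,1,1).

∂_2: C_2 → C_1 maps a triangle to the signed sum of its edges. For instance
  ∂[v_1,v_3,v_4] = [v_3,v_4] − [v_1,v_4] + [v_1,v_3],
  ∂[v_0,v_2,v_4] = [v_2,v_4] − [v_0,v_4] + [v_0,v_2].
This gives a 10×5 integer matrix of rank 5; reducing to Smith normal form yields diagonal entries (1,1,1,1,1).

Now H_k = ker ∂_k / im ∂_{k+1}, so:

  H_2: rank ker ∂_2 − rank ∂_3 = (5 − 5) − 0 = 0, and there is no ∂_3, so H_2 = 0.

(K is a triangulation of the Möbius band.)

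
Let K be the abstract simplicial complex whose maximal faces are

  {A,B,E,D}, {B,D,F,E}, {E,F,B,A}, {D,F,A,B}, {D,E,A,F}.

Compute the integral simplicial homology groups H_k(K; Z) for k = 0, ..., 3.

Fix the vertex order A < B < D < E < F and write every simplex with vertices in increasing order. Then dim K = 3 and the simplices of K are:

  0-simplices (5): A, B, D, E, F
  1-simplices (10): AB, AD, AE, AF, BD, BE, BF, DE, DF, EF
  2-simplices (10): ABD, ABE, ABF, ADE, ADF, AEF, BDE, BDF, BEF, DEF
  3-simplices (5): ABDE, ABDF, ABEF, ADEF, BDEF

so the chain groups are C_0 ≅ Z^5, C_1 ≅ Z^10, C_2 ≅ Z^10, C_3 ≅ Z^5.

Boundary ∂_1: C_1 → C_0 maps an edge to its endpoints' difference, ∂[p,q] = q − p. For instance
  ∂DE = E − D.
The 5×10 boundary matrix has rank 4 and Smith normal form diag(1,1,1,1).

∂_2: C_2 → C_1 sends each 2-simplex [p,q,r] to [q,r] − [p,r] + [p,q]. For instance
  ∂ADF = DF − AF + AD,
  ∂BEF = EF − BF + BE.
The 10×10 boundary matrix has rank 6 and Smith normal form diag(1,1,1,1,1,1).

The boundary map ∂_3: C_3 → C_2 sends each 3-simplex σ to the alternating sum Σ_i (−1)^i (σ with its i-th vertex removed). For instance
  ∂ADEF = DEF − AEF + ADF − ADE,
  ∂ABEF = BEF − AEF + ABF − ABE.
The resulting 10×5 matrix has rank 4, and its Smith normal form has invariant factors (1,1,1,1).

From H_k ≅ ker(∂_k) / im(∂_{k+1}) we obtain:

  H_0: rank C_0 − rank ∂_1 = 5 − 4 = 1, and the invariant factors of ∂_1 are all 1, so H_0 = Z.
  H_1: rank ker ∂_1 − rank ∂_2 = (10 − 4) − 6 = 0, and the invariant factors of ∂_2 are all 1, so H_1 = 0.
  H_2: rank ker ∂_2 − rank ∂_3 = (10 − 6) − 4 = 0, and the invariant factors of ∂_3 are all 1, so H_2 = 0.
  H_3: rank ker ∂_3 − rank ∂_4 = (5 − 4) − 0 = 1, and there is no ∂_4, so H_3 = Z.

H_0 ≅ Z,  H_1 = 0,  H_2 = 0,  H_3 ≅ Z.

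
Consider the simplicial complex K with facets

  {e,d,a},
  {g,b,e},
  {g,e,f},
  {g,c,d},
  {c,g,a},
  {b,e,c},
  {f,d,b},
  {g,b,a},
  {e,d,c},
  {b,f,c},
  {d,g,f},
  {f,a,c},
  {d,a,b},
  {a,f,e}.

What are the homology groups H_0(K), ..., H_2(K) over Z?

Fix the vertex order a < b < c < d < e < f < g and write every simplex with vertices in increasing order. Then dim K = 2 and the simplices of K are:

  0-simplices (7): a, b, c, d, e, f, g
  1-simplices (21): ab, ac, ad, ae, af, ag, bc, bd, be, bf, bg, cd, ce, cf, cg, de, df, dg, ef, eg, fg
  2-simplices (14): abd, abg, acf, acg, ade, aef, bce, bcf, bdf, beg, cde, cdg, dfg, efg

giving chain groups C_0 ≅ Z^7, C_1 ≅ Z^21, C_2 ≅ Z^14.

Boundary ∂_1: C_1 → C_0 maps an edge to its endpoints' difference, ∂[p,q] = q − p. For instance
  ∂bd = d − b.
As a 7×21 matrix over Z this has rank 6, with invariant factors (1,1,1,1,1,1).

Boundary ∂_2: C_2 → C_1 sends each 2-simplex [p,q,r] to [q,r] − [p,r] + [p,q]. For instance
  ∂ade = de − ae + ad,
  ∂acg = cg − ag + ac.
This gives a 21×14 integer matrix of rank 13; reducing to Smith normal form yields diagonal entries (1,1,1,1,1,1,1,1,1,1,1,1,1).

Computing H_k = (kernel of ∂_k) / (image of ∂_{k+1}):

  H_0: rank C_0 − rank ∂_1 = 7 − 6 = 1, and the invariant factors of ∂_1 are all 1, so H_0 = Z.
  H_1: rank ker ∂_1 − rank ∂_2 = (21 − 6) − 13 = 2, and the invariant factors of ∂_2 are all 1, so H_1 = Z^2.
  H_2: rank ker ∂_2 − rank ∂_3 = (14 − 13) − 0 = 1, and there is no ∂_3, so H_2 = Z.

H_0 = Z,  H_1 = Z^2,  H_2 = Z.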